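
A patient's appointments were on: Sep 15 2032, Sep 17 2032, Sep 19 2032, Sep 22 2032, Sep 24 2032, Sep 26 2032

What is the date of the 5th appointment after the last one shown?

Every event lands on a Wednesday or Friday or Sunday (gaps cycle 2, 2, 3, 2, 2).
So the schedule is: every Wednesday, Friday and Sunday.
The following Wednesday is Sep 29 2032.
The following Friday is Oct 1 2032.
Next Sunday: Oct 3 2032.
Next Wednesday: Oct 6 2032.
Next Friday: Oct 8 2032.

Oct 8 2032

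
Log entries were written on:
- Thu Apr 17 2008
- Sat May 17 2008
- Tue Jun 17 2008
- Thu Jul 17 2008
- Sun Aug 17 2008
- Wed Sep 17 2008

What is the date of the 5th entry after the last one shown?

The day-of-month is always 17 (30, 31, 30, 31, 31 days between events).
So this recurs on the 17th of each month.
October 2008: Fri Oct 17 2008.
November 2008: Mon Nov 17 2008.
Next: December 2008 → Wed Dec 17 2008.
January 2009: Sat Jan 17 2009.
Next: February 2009 → Tue Feb 17 2009.

Tue Feb 17 2009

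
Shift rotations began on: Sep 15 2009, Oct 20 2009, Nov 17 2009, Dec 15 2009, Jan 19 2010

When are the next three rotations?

These are Tuesdays at 28- or 35-day spacing (35, 28, 28, 35).
The pattern: 3rd Tuesday of the month.
3rd Tuesday of February 2010: Feb 16 2010.
3rd Tuesday of March 2010: Mar 16 2010.
April 2010 — 3rd Tuesday is Apr 20 2010.

Feb 16 2010, Mar 16 2010, Apr 20 2010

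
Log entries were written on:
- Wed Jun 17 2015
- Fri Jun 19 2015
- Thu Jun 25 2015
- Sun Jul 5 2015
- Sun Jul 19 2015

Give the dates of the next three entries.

Intervals are 2, 6, 10, 14 days — an arithmetic progression with common difference 4.
Next gap: 18 days. Sun Jul 19 2015 + 18 days = Thu Aug 6 2015.
Next gap: 22 days. Thu Aug 6 2015 + 22 days = Fri Aug 28 2015.
Next gap: 26 days. Fri Aug 28 2015 + 26 days = Wed Sep 23 2015.

Thu Aug 6 2015, Fri Aug 28 2015, Wed Sep 23 2015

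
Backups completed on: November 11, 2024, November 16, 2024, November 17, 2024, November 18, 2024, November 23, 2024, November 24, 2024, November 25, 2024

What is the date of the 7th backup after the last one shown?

December 14, 2024

The gap pattern 5, 1, 1, 5, 1, 1 repeats every 3 events.
These are the Mondays, Saturdays and Sundays of each week.
The following Saturday is November 30, 2024.
Next Sunday: December 1, 2024.
The following Monday is December 2, 2024.
The following Saturday is December 7, 2024.
The following Sunday is December 8, 2024.
The following Monday is December 9, 2024.
Next Saturday: December 14, 2024.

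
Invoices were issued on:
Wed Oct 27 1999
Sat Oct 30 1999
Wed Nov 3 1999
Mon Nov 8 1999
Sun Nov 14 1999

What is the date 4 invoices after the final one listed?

Intervals are 3, 4, 5, 6 days — an arithmetic progression with common difference 1.
Next gap: 7 days. Sun Nov 14 1999 + 7 days = Sun Nov 21 1999.
Next gap: 8 days. Sun Nov 21 1999 + 8 days = Mon Nov 29 1999.
Next gap: 9 days. Mon Nov 29 1999 + 9 days = Wed Dec 8 1999.
Next gap: 10 days. Wed Dec 8 1999 + 10 days = Sat Dec 18 1999.

Sat Dec 18 1999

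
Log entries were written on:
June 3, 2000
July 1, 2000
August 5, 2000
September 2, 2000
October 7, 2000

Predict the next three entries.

Gaps: 28, 35, 28, 35 days — a mix of 28 and 35. Every date is a Saturday.
Each is the 1st Saturday of its month.
November 2000 — 1st Saturday is November 4, 2000.
December 2000 — 1st Saturday is December 2, 2000.
1st Saturday of January 2001: January 6, 2001.

November 4, 2000; December 2, 2000; January 6, 2001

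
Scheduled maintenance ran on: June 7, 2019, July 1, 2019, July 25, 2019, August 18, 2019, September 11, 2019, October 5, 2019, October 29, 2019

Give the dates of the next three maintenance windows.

Gaps between consecutive events: 24, 24, 24, 24, 24, 24 days — a constant 24-day interval.
October 29, 2019 + 24 days = November 22, 2019.
November 22, 2019 + 24 days = December 16, 2019.
December 16, 2019 + 24 days = January 9, 2020.

November 22, 2019; December 16, 2019; January 9, 2020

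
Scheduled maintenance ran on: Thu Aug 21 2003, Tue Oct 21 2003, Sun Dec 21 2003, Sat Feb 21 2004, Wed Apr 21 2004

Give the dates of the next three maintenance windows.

Each date is the 21st; the gaps (61, 61, 62, 60) track the month lengths.
The rule is the 21st of every 2 months.
Next: June 2004 → Mon Jun 21 2004.
August 2004: Sat Aug 21 2004.
October 2004: Thu Oct 21 2004.

Mon Jun 21 2004, Sat Aug 21 2004, Thu Oct 21 2004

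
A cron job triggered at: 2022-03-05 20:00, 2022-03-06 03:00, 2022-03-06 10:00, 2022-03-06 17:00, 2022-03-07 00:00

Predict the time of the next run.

2022-03-07 07:00

The interval is a steady 7 hours (7, 7, 7, 7).
2022-03-07 00:00 + 7 h = 2022-03-07 07:00.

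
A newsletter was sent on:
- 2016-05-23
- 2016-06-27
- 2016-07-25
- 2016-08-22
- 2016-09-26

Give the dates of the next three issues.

2016-10-24, 2016-11-28, 2016-12-26

All dates are Mondays, 35, 28, 28, 35 days apart.
Specifically, the 4th Monday of each month.
October 2016 — 4th Monday is 2016-10-24.
November 2016 — 4th Monday is 2016-11-28.
December 2016 — 4th Monday is 2016-12-26.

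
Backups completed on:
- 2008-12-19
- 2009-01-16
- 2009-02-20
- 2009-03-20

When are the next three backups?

2009-04-17, 2009-05-15, 2009-06-19

These are Fridays at 28- or 35-day spacing (28, 35, 28).
The pattern: 3rd Friday of the month.
April 2009 — 3rd Friday is 2009-04-17.
3rd Friday of May 2009: 2009-05-15.
June 2009 — 3rd Friday is 2009-06-19.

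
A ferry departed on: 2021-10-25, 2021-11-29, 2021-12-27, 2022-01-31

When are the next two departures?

2022-02-28, 2022-03-28

These are Mondays with 35, 28, 35-day gaps.
Each is the final Monday of its month — 2021-11-29 is past the 28th, so '4th Monday' doesn't fit.
Last Monday of February 2022: 2022-02-28.
Last Monday of March 2022: 2022-03-28.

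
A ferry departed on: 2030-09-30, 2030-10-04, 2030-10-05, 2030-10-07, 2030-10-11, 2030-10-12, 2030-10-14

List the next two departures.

Gaps: 4, 1, 2, 4, 1, 2 days — not constant, but cyclic with period 3.
The events fall on every Monday, Friday and Saturday.
The following Friday is 2030-10-18.
Next Saturday: 2030-10-19.

2030-10-18, 2030-10-19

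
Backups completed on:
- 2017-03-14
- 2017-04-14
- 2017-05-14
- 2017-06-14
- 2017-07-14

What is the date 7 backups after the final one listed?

2018-02-14

Gaps: 31, 30, 31, 30 days — not constant. Every event is on the 14th of the month.
Pattern: the 14th of each month.
Next: August 2017 → 2017-08-14.
September 2017: 2017-09-14.
October 2017: 2017-10-14.
Next: November 2017 → 2017-11-14.
December 2017: 2017-12-14.
Next: January 2018 → 2018-01-14.
Next: February 2018 → 2018-02-14.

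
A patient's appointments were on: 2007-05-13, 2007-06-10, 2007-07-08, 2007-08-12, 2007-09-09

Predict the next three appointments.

2007-10-14, 2007-11-11, 2007-12-09

These are Sundays at 28- or 35-day spacing (28, 28, 35, 28).
The pattern: 2nd Sunday of the month.
2nd Sunday of October 2007: 2007-10-14.
November 2007 — 2nd Sunday is 2007-11-11.
December 2007 — 2nd Sunday is 2007-12-09.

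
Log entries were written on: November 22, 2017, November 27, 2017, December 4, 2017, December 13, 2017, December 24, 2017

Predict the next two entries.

January 6, 2018; January 21, 2018

Gaps: 5, 7, 9, 11 days — each gap is 2 larger than the previous one.
Next gap: 13 days. December 24, 2017 + 13 days = January 6, 2018.
Next gap: 15 days. January 6, 2018 + 15 days = January 21, 2018.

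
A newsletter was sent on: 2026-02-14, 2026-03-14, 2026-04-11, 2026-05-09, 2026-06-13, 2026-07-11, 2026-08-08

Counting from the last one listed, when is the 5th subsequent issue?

2027-01-09

Gaps: 28, 28, 28, 35, 28, 28 days — a mix of 28 and 35. Every date is a Saturday.
Each is the 2nd Saturday of its month.
September 2026 — 2nd Saturday is 2026-09-12.
October 2026 — 2nd Saturday is 2026-10-10.
November 2026 — 2nd Saturday is 2026-11-14.
2nd Saturday of December 2026: 2026-12-12.
2nd Saturday of January 2027: 2027-01-09.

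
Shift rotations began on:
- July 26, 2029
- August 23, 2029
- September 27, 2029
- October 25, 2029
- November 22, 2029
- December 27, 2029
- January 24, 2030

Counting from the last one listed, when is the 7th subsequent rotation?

Gaps: 28, 35, 28, 28, 35, 28 days — a mix of 28 and 35. Every date is a Thursday.
Each is the 4th Thursday of its month.
4th Thursday of February 2030: February 28, 2030.
4th Thursday of March 2030: March 28, 2030.
4th Thursday of April 2030: April 25, 2030.
May 2030 — 4th Thursday is May 23, 2030.
4th Thursday of June 2030: June 27, 2030.
4th Thursday of July 2030: July 25, 2030.
4th Thursday of August 2030: August 22, 2030.

August 22, 2030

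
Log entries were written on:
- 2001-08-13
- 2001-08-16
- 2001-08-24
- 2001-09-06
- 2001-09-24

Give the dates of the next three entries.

Gaps: 3, 8, 13, 18 days — each gap is 5 larger than the previous one.
Next gap: 23 days. 2001-09-24 + 23 days = 2001-10-17.
Next gap: 28 days. 2001-10-17 + 28 days = 2001-11-14.
Next gap: 33 days. 2001-11-14 + 33 days = 2001-12-17.

2001-10-17, 2001-11-14, 2001-12-17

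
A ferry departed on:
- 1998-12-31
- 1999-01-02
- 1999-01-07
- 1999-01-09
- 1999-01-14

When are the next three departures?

1999-01-16, 1999-01-21, 1999-01-23

The gap pattern 2, 5, 2, 5 repeats every 2 events.
These are the Thursdays and Saturdays of each week.
The following Saturday is 1999-01-16.
Next Thursday: 1999-01-21.
The following Saturday is 1999-01-23.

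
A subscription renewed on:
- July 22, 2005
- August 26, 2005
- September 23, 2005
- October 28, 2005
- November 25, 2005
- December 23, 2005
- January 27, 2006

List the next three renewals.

February 24, 2006; March 24, 2006; April 28, 2006

All dates are Fridays, 35, 28, 35, 28, 28, 35 days apart.
Specifically, the 4th Friday of each month.
February 2006 — 4th Friday is February 24, 2006.
March 2006 — 4th Friday is March 24, 2006.
April 2006 — 4th Friday is April 28, 2006.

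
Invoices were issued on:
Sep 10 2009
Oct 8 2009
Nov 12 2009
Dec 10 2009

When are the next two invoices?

Jan 14 2010, Feb 11 2010

Gaps: 28, 35, 28 days — a mix of 28 and 35. Every date is a Thursday.
Each is the 2nd Thursday of its month.
January 2010 — 2nd Thursday is Jan 14 2010.
2nd Thursday of February 2010: Feb 11 2010.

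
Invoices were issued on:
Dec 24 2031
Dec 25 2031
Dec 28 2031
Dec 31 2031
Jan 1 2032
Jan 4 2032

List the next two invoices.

Jan 7 2032, Jan 8 2032

Gaps: 1, 3, 3, 1, 3 days — not constant, but cyclic with period 3.
The events fall on every Wednesday, Thursday and Sunday.
Next Wednesday: Jan 7 2032.
The following Thursday is Jan 8 2032.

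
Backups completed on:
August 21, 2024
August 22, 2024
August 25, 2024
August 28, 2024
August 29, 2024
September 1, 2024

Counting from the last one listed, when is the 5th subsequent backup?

The gap pattern 1, 3, 3, 1, 3 repeats every 3 events.
These are the Wednesdays, Thursdays and Sundays of each week.
Next Wednesday: September 4, 2024.
Next Thursday: September 5, 2024.
The following Sunday is September 8, 2024.
The following Wednesday is September 11, 2024.
Next Thursday: September 12, 2024.

September 12, 2024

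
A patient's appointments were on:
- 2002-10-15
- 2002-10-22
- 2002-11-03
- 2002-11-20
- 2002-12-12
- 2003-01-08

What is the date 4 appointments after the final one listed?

2003-06-15

The spacing grows by 5 each time: 7, 12, 17, 22, 27 days.
Next gap: 32 days. 2003-01-08 + 32 days = 2003-02-09.
Next gap: 37 days. 2003-02-09 + 37 days = 2003-03-18.
Next gap: 42 days. 2003-03-18 + 42 days = 2003-04-29.
Next gap: 47 days. 2003-04-29 + 47 days = 2003-06-15.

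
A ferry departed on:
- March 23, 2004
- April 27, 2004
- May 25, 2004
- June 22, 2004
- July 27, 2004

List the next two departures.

Gaps: 35, 28, 28, 35 days — a mix of 28 and 35. Every date is a Tuesday.
Each is the 4th Tuesday of its month.
4th Tuesday of August 2004: August 24, 2004.
4th Tuesday of September 2004: September 28, 2004.

August 24, 2004; September 28, 2004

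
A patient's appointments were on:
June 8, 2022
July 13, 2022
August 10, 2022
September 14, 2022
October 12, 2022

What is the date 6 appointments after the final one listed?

April 12, 2023

All dates are Wednesdays, 35, 28, 35, 28 days apart.
Specifically, the 2nd Wednesday of each month.
2nd Wednesday of November 2022: November 9, 2022.
2nd Wednesday of December 2022: December 14, 2022.
2nd Wednesday of January 2023: January 11, 2023.
2nd Wednesday of February 2023: February 8, 2023.
March 2023 — 2nd Wednesday is March 8, 2023.
April 2023 — 2nd Wednesday is April 12, 2023.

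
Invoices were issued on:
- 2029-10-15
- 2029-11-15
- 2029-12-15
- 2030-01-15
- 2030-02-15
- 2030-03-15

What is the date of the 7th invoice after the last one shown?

Gaps: 31, 30, 31, 31, 28 days — not constant. Every event is on the 15th of the month.
Pattern: the 15th of each month.
Next: April 2030 → 2030-04-15.
Next: May 2030 → 2030-05-15.
Next: June 2030 → 2030-06-15.
Next: July 2030 → 2030-07-15.
Next: August 2030 → 2030-08-15.
Next: September 2030 → 2030-09-15.
October 2030: 2030-10-15.

2030-10-15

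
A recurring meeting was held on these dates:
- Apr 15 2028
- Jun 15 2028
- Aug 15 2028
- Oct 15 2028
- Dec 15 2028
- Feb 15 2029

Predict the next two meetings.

Apr 15 2029, Jun 15 2029

The day-of-month is always 15 (61, 61, 61, 61, 62 days between events).
So this recurs on the 15th of every 2 months.
April 2029: Apr 15 2029.
Next: June 2029 → Jun 15 2029.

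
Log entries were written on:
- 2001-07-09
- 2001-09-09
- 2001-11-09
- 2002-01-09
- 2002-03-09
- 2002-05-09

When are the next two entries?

2002-07-09, 2002-09-09

Gaps: 62, 61, 61, 59, 61 days — not constant. Every event is on the 9th of the month.
Pattern: the 9th of every 2 months.
July 2002: 2002-07-09.
September 2002: 2002-09-09.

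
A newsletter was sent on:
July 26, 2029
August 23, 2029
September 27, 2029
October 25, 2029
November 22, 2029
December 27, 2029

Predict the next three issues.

January 24, 2030; February 28, 2030; March 28, 2030

All dates are Thursdays, 28, 35, 28, 28, 35 days apart.
Specifically, the 4th Thursday of each month.
January 2030 — 4th Thursday is January 24, 2030.
February 2030 — 4th Thursday is February 28, 2030.
March 2030 — 4th Thursday is March 28, 2030.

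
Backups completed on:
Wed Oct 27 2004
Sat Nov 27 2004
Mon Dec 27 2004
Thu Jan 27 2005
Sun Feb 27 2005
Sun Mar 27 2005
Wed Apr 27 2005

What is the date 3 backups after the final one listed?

Wed Jul 27 2005

Gaps: 31, 30, 31, 31, 28, 31 days — not constant. Every event is on the 27th of the month.
Pattern: the 27th of each month.
Next: May 2005 → Fri May 27 2005.
June 2005: Mon Jun 27 2005.
July 2005: Wed Jul 27 2005.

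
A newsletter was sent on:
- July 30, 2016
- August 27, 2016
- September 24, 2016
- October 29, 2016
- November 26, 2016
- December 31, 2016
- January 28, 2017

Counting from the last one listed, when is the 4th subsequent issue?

All Saturdays; the gaps (28, 28, 35, 28, 35, 28) vary with month length.
This is the last Saturday of each month.
February 2017 ends with Saturday February 25, 2017.
Last Saturday of March 2017: March 25, 2017.
Last Saturday of April 2017: April 29, 2017.
May 2017 ends with Saturday May 27, 2017.

May 27, 2017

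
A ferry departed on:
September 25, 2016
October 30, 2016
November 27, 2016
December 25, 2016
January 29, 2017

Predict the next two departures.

These are Sundays with 35, 28, 28, 35-day gaps.
Each is the final Sunday of its month — October 30, 2016 is past the 28th, so '4th Sunday' doesn't fit.
February 2017 ends with Sunday February 26, 2017.
Last Sunday of March 2017: March 26, 2017.

February 26, 2017; March 26, 2017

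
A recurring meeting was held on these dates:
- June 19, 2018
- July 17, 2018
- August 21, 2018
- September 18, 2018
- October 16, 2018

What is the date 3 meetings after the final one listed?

January 15, 2019

All dates are Tuesdays, 28, 35, 28, 28 days apart.
Specifically, the 3rd Tuesday of each month.
November 2018 — 3rd Tuesday is November 20, 2018.
3rd Tuesday of December 2018: December 18, 2018.
3rd Tuesday of January 2019: January 15, 2019.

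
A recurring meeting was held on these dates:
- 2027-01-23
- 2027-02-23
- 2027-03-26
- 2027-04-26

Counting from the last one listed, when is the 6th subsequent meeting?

Gaps between consecutive events: 31, 31, 31 days — a constant 31-day interval.
2027-04-26 + 31 days = 2027-05-27.
2027-05-27 + 31 days = 2027-06-27.
2027-06-27 + 31 days = 2027-07-28.
2027-07-28 + 31 days = 2027-08-28.
2027-08-28 + 31 days = 2027-09-28.
2027-09-28 + 31 days = 2027-10-29.

2027-10-29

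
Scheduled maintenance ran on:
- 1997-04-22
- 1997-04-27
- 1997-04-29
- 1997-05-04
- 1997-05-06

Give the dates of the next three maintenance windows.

Gaps: 5, 2, 5, 2 days — not constant, but cyclic with period 2.
The events fall on every Tuesday and Sunday.
The following Sunday is 1997-05-11.
The following Tuesday is 1997-05-13.
The following Sunday is 1997-05-18.

1997-05-11, 1997-05-13, 1997-05-18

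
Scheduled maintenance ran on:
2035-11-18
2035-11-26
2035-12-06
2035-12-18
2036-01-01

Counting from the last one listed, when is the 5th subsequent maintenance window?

2036-04-10

Intervals are 8, 10, 12, 14 days — an arithmetic progression with common difference 2.
Next gap: 16 days. 2036-01-01 + 16 days = 2036-01-17.
Next gap: 18 days. 2036-01-17 + 18 days = 2036-02-04.
Next gap: 20 days. 2036-02-04 + 20 days = 2036-02-24.
Next gap: 22 days. 2036-02-24 + 22 days = 2036-03-17.
Next gap: 24 days. 2036-03-17 + 24 days = 2036-04-10.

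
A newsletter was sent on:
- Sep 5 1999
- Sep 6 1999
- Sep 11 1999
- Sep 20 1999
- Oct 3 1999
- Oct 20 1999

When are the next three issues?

Intervals are 1, 5, 9, 13, 17 days — an arithmetic progression with common difference 4.
Next gap: 21 days. Oct 20 1999 + 21 days = Nov 10 1999.
Next gap: 25 days. Nov 10 1999 + 25 days = Dec 5 1999.
Next gap: 29 days. Dec 5 1999 + 29 days = Jan 3 2000.

Nov 10 1999, Dec 5 1999, Jan 3 2000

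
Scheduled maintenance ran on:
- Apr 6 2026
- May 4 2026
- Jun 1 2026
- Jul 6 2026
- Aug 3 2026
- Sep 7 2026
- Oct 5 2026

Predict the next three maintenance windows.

Gaps: 28, 28, 35, 28, 35, 28 days — a mix of 28 and 35. Every date is a Monday.
Each is the 1st Monday of its month.
November 2026 — 1st Monday is Nov 2 2026.
1st Monday of December 2026: Dec 7 2026.
January 2027 — 1st Monday is Jan 4 2027.

Nov 2 2026, Dec 7 2026, Jan 4 2027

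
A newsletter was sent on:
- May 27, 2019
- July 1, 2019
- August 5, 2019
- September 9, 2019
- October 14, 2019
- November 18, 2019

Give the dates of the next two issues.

December 23, 2019; January 27, 2020

Every event comes 35 days after the last (35, 35, 35, 35, 35).
November 18, 2019 + 35 days = December 23, 2019.
December 23, 2019 + 35 days = January 27, 2020.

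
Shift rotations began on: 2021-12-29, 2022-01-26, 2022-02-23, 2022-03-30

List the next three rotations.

2022-04-27, 2022-05-25, 2022-06-29

Every date is a Wednesday; gaps 28, 28, 35 days.
Each is the last Wednesday of its month (at least one falls on the 29th or later, ruling out '4th Wednesday').
Last Wednesday of April 2022: 2022-04-27.
May 2022 ends with Wednesday 2022-05-25.
Last Wednesday of June 2022: 2022-06-29.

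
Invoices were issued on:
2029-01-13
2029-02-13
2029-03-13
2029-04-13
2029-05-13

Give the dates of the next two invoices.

2029-06-13, 2029-07-13

Each date is the 13th; the gaps (31, 28, 31, 30) track the month lengths.
The rule is the 13th of each month.
June 2029: 2029-06-13.
July 2029: 2029-07-13.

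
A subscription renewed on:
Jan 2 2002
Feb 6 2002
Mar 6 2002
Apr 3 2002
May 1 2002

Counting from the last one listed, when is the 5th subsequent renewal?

Oct 2 2002

Gaps: 35, 28, 28, 28 days — a mix of 28 and 35. Every date is a Wednesday.
Each is the 1st Wednesday of its month.
June 2002 — 1st Wednesday is Jun 5 2002.
1st Wednesday of July 2002: Jul 3 2002.
August 2002 — 1st Wednesday is Aug 7 2002.
September 2002 — 1st Wednesday is Sep 4 2002.
1st Wednesday of October 2002: Oct 2 2002.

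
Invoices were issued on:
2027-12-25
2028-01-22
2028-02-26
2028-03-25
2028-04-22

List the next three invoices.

All dates are Saturdays, 28, 35, 28, 28 days apart.
Specifically, the 4th Saturday of each month.
4th Saturday of May 2028: 2028-05-27.
4th Saturday of June 2028: 2028-06-24.
4th Saturday of July 2028: 2028-07-22.

2028-05-27, 2028-06-24, 2028-07-22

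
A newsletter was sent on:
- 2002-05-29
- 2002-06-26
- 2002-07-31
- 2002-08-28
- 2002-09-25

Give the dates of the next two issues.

2002-10-30, 2002-11-27

All Wednesdays; the gaps (28, 35, 28, 28) vary with month length.
This is the last Wednesday of each month.
October 2002 ends with Wednesday 2002-10-30.
Last Wednesday of November 2002: 2002-11-27.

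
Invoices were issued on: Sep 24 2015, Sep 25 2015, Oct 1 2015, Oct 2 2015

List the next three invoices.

Every event lands on a Thursday or Friday (gaps cycle 1, 6, 1).
So the schedule is: every Thursday and Friday.
Next Thursday: Oct 8 2015.
Next Friday: Oct 9 2015.
Next Thursday: Oct 15 2015.

Oct 8 2015, Oct 9 2015, Oct 15 2015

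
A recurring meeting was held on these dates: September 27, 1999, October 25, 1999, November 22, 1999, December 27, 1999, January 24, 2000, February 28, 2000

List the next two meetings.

March 27, 2000; April 24, 2000

These are Mondays at 28- or 35-day spacing (28, 28, 35, 28, 35).
The pattern: 4th Monday of the month.
March 2000 — 4th Monday is March 27, 2000.
4th Monday of April 2000: April 24, 2000.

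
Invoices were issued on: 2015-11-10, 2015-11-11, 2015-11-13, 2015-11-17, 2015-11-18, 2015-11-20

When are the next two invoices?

Every event lands on a Tuesday or Wednesday or Friday (gaps cycle 1, 2, 4, 1, 2).
So the schedule is: every Tuesday, Wednesday and Friday.
Next Tuesday: 2015-11-24.
Next Wednesday: 2015-11-25.

2015-11-24, 2015-11-25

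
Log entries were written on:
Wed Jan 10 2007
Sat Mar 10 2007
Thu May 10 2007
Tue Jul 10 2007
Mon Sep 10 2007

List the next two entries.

Sat Nov 10 2007, Thu Jan 10 2008

The day-of-month is always 10 (59, 61, 61, 62 days between events).
So this recurs on the 10th of every 2 months.
November 2007: Sat Nov 10 2007.
Next: January 2008 → Thu Jan 10 2008.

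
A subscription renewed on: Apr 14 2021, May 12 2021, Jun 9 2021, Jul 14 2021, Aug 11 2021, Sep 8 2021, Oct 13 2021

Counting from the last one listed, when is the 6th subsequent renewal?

Apr 13 2022

All dates are Wednesdays, 28, 28, 35, 28, 28, 35 days apart.
Specifically, the 2nd Wednesday of each month.
2nd Wednesday of November 2021: Nov 10 2021.
2nd Wednesday of December 2021: Dec 8 2021.
January 2022 — 2nd Wednesday is Jan 12 2022.
February 2022 — 2nd Wednesday is Feb 9 2022.
2nd Wednesday of March 2022: Mar 9 2022.
April 2022 — 2nd Wednesday is Apr 13 2022.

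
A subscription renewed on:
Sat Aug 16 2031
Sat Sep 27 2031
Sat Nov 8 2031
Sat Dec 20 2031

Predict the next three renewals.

The spacing is 42, 42, 42 days — always 42 days.
Sat Dec 20 2031 + 42 days = Sat Jan 31 2032.
Sat Jan 31 2032 + 42 days = Sat Mar 13 2032.
Sat Mar 13 2032 + 42 days = Sat Apr 24 2032.

Sat Jan 31 2032, Sat Mar 13 2032, Sat Apr 24 2032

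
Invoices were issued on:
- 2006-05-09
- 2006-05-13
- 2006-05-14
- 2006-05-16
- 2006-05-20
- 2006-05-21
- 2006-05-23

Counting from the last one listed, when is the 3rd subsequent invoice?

Every event lands on a Tuesday or Saturday or Sunday (gaps cycle 4, 1, 2, 4, 1, 2).
So the schedule is: every Tuesday, Saturday and Sunday.
Next Saturday: 2006-05-27.
The following Sunday is 2006-05-28.
The following Tuesday is 2006-05-30.

2006-05-30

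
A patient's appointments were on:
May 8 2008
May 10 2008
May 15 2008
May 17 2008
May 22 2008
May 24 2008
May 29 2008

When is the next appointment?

The gap pattern 2, 5, 2, 5, 2, 5 repeats every 2 events.
These are the Thursdays and Saturdays of each week.
Next Saturday: May 31 2008.

May 31 2008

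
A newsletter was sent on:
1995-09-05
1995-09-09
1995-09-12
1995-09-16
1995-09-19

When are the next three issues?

1995-09-23, 1995-09-26, 1995-09-30

Gaps: 4, 3, 4, 3 days — not constant, but cyclic with period 2.
The events fall on every Tuesday and Saturday.
The following Saturday is 1995-09-23.
The following Tuesday is 1995-09-26.
Next Saturday: 1995-09-30.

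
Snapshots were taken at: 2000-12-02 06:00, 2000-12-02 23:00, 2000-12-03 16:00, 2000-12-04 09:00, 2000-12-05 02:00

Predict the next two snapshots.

The interval is a steady 17 hours (17, 17, 17, 17).
2000-12-05 02:00 + 17 h = 2000-12-05 19:00.
2000-12-05 19:00 + 17 h = 2000-12-06 12:00.

2000-12-05 19:00, 2000-12-06 12:00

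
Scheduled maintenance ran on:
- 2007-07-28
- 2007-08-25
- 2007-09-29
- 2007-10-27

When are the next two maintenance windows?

Every date is a Saturday; gaps 28, 35, 28 days.
Each is the last Saturday of its month (at least one falls on the 29th or later, ruling out '4th Saturday').
Last Saturday of November 2007: 2007-11-24.
Last Saturday of December 2007: 2007-12-29.

2007-11-24, 2007-12-29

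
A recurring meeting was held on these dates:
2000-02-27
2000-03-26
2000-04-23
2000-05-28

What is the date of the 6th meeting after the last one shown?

Gaps: 28, 28, 35 days — a mix of 28 and 35. Every date is a Sunday.
Each is the 4th Sunday of its month.
4th Sunday of June 2000: 2000-06-25.
July 2000 — 4th Sunday is 2000-07-23.
4th Sunday of August 2000: 2000-08-27.
September 2000 — 4th Sunday is 2000-09-24.
4th Sunday of October 2000: 2000-10-22.
November 2000 — 4th Sunday is 2000-11-26.

2000-11-26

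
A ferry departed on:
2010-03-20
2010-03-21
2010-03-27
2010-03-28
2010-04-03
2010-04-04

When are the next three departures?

2010-04-10, 2010-04-11, 2010-04-17

The gap pattern 1, 6, 1, 6, 1 repeats every 2 events.
These are the Saturdays and Sundays of each week.
Next Saturday: 2010-04-10.
Next Sunday: 2010-04-11.
The following Saturday is 2010-04-17.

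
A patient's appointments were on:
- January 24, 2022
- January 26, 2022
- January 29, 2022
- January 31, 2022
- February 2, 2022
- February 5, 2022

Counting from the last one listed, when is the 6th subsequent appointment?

February 19, 2022

The gap pattern 2, 3, 2, 2, 3 repeats every 3 events.
These are the Mondays, Wednesdays and Saturdays of each week.
Next Monday: February 7, 2022.
The following Wednesday is February 9, 2022.
The following Saturday is February 12, 2022.
Next Monday: February 14, 2022.
Next Wednesday: February 16, 2022.
Next Saturday: February 19, 2022.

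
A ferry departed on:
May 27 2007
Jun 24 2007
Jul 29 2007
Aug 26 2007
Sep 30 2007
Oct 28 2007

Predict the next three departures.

Nov 25 2007, Dec 30 2007, Jan 27 2008

All Sundays; the gaps (28, 35, 28, 35, 28) vary with month length.
This is the last Sunday of each month.
Last Sunday of November 2007: Nov 25 2007.
Last Sunday of December 2007: Dec 30 2007.
Last Sunday of January 2008: Jan 27 2008.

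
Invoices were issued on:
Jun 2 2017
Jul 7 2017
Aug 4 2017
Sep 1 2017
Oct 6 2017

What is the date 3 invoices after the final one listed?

These are Fridays at 28- or 35-day spacing (35, 28, 28, 35).
The pattern: 1st Friday of the month.
1st Friday of November 2017: Nov 3 2017.
1st Friday of December 2017: Dec 1 2017.
1st Friday of January 2018: Jan 5 2018.

Jan 5 2018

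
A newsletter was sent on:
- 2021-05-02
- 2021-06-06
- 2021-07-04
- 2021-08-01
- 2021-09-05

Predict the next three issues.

Gaps: 35, 28, 28, 35 days — a mix of 28 and 35. Every date is a Sunday.
Each is the 1st Sunday of its month.
October 2021 — 1st Sunday is 2021-10-03.
November 2021 — 1st Sunday is 2021-11-07.
1st Sunday of December 2021: 2021-12-05.

2021-10-03, 2021-11-07, 2021-12-05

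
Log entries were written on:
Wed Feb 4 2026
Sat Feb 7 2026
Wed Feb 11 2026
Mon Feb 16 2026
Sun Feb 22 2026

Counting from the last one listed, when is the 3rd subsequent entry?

Intervals are 3, 4, 5, 6 days — an arithmetic progression with common difference 1.
Next gap: 7 days. Sun Feb 22 2026 + 7 days = Sun Mar 1 2026.
Next gap: 8 days. Sun Mar 1 2026 + 8 days = Mon Mar 9 2026.
Next gap: 9 days. Mon Mar 9 2026 + 9 days = Wed Mar 18 2026.

Wed Mar 18 2026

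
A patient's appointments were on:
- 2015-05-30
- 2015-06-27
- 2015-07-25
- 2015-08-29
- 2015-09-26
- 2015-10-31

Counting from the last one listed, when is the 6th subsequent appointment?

Every date is a Saturday; gaps 28, 28, 35, 28, 35 days.
Each is the last Saturday of its month (at least one falls on the 29th or later, ruling out '4th Saturday').
November 2015 ends with Saturday 2015-11-28.
December 2015 ends with Saturday 2015-12-26.
January 2016 ends with Saturday 2016-01-30.
Last Saturday of February 2016: 2016-02-27.
Last Saturday of March 2016: 2016-03-26.
Last Saturday of April 2016: 2016-04-30.

2016-04-30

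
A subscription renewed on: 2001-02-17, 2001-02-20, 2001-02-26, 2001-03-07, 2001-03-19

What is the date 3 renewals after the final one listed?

Gaps: 3, 6, 9, 12 days — each gap is 3 larger than the previous one.
Next gap: 15 days. 2001-03-19 + 15 days = 2001-04-03.
Next gap: 18 days. 2001-04-03 + 18 days = 2001-04-21.
Next gap: 21 days. 2001-04-21 + 21 days = 2001-05-12.

2001-05-12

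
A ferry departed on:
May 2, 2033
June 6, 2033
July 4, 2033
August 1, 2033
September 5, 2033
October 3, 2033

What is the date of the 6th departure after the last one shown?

April 3, 2034

Gaps: 35, 28, 28, 35, 28 days — a mix of 28 and 35. Every date is a Monday.
Each is the 1st Monday of its month.
November 2033 — 1st Monday is November 7, 2033.
1st Monday of December 2033: December 5, 2033.
January 2034 — 1st Monday is January 2, 2034.
1st Monday of February 2034: February 6, 2034.
1st Monday of March 2034: March 6, 2034.
1st Monday of April 2034: April 3, 2034.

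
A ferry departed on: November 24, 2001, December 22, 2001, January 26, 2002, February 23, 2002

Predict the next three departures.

March 23, 2002; April 27, 2002; May 25, 2002

Gaps: 28, 35, 28 days — a mix of 28 and 35. Every date is a Saturday.
Each is the 4th Saturday of its month.
4th Saturday of March 2002: March 23, 2002.
4th Saturday of April 2002: April 27, 2002.
4th Saturday of May 2002: May 25, 2002.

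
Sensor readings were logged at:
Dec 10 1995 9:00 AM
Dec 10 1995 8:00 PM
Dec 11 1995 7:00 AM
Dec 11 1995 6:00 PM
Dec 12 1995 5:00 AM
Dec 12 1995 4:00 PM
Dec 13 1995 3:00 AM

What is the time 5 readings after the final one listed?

Gaps: 11, 11, 11, 11, 11, 11 hours — each event is 11 hours after the previous one.
Dec 13 1995 3:00 AM + 11 h = Dec 13 1995 2:00 PM.
Dec 13 1995 2:00 PM + 11 h = Dec 14 1995 1:00 AM.
Dec 14 1995 1:00 AM + 11 h = Dec 14 1995 12:00 PM.
Dec 14 1995 12:00 PM + 11 h = Dec 14 1995 11:00 PM.
Dec 14 1995 11:00 PM + 11 h = Dec 15 1995 10:00 AM.

Dec 15 1995 10:00 AM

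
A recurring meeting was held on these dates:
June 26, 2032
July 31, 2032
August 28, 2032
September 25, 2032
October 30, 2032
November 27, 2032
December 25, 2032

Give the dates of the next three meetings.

January 29, 2033; February 26, 2033; March 26, 2033

These are Saturdays with 35, 28, 28, 35, 28, 28-day gaps.
Each is the final Saturday of its month — July 31, 2032 is past the 28th, so '4th Saturday' doesn't fit.
Last Saturday of January 2033: January 29, 2033.
February 2033 ends with Saturday February 26, 2033.
March 2033 ends with Saturday March 26, 2033.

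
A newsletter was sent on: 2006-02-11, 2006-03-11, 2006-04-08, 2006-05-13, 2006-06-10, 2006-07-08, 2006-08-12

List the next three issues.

These are Saturdays at 28- or 35-day spacing (28, 28, 35, 28, 28, 35).
The pattern: 2nd Saturday of the month.
September 2006 — 2nd Saturday is 2006-09-09.
2nd Saturday of October 2006: 2006-10-14.
November 2006 — 2nd Saturday is 2006-11-11.

2006-09-09, 2006-10-14, 2006-11-11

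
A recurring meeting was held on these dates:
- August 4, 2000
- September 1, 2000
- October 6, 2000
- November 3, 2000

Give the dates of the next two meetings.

Gaps: 28, 35, 28 days — a mix of 28 and 35. Every date is a Friday.
Each is the 1st Friday of its month.
1st Friday of December 2000: December 1, 2000.
1st Friday of January 2001: January 5, 2001.

December 1, 2000; January 5, 2001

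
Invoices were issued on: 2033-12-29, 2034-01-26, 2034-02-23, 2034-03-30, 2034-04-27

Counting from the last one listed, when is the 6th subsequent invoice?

2034-10-26

All Thursdays; the gaps (28, 28, 35, 28) vary with month length.
This is the last Thursday of each month.
Last Thursday of May 2034: 2034-05-25.
June 2034 ends with Thursday 2034-06-29.
Last Thursday of July 2034: 2034-07-27.
August 2034 ends with Thursday 2034-08-31.
September 2034 ends with Thursday 2034-09-28.
October 2034 ends with Thursday 2034-10-26.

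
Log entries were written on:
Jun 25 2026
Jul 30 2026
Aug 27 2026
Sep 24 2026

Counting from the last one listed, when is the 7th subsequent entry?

Apr 29 2027

These are Thursdays with 35, 28, 28-day gaps.
Each is the final Thursday of its month — Jul 30 2026 is past the 28th, so '4th Thursday' doesn't fit.
October 2026 ends with Thursday Oct 29 2026.
Last Thursday of November 2026: Nov 26 2026.
December 2026 ends with Thursday Dec 31 2026.
January 2027 ends with Thursday Jan 28 2027.
Last Thursday of February 2027: Feb 25 2027.
March 2027 ends with Thursday Mar 25 2027.
Last Thursday of April 2027: Apr 29 2027.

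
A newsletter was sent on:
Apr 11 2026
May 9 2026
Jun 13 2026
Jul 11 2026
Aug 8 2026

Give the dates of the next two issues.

Sep 12 2026, Oct 10 2026

All dates are Saturdays, 28, 35, 28, 28 days apart.
Specifically, the 2nd Saturday of each month.
September 2026 — 2nd Saturday is Sep 12 2026.
2nd Saturday of October 2026: Oct 10 2026.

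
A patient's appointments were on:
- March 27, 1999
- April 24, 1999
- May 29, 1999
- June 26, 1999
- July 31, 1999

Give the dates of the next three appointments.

All Saturdays; the gaps (28, 35, 28, 35) vary with month length.
This is the last Saturday of each month.
August 1999 ends with Saturday August 28, 1999.
Last Saturday of September 1999: September 25, 1999.
October 1999 ends with Saturday October 30, 1999.

August 28, 1999; September 25, 1999; October 30, 1999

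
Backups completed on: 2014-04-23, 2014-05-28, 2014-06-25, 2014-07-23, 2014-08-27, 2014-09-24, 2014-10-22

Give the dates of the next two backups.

2014-11-26, 2014-12-24

All dates are Wednesdays, 35, 28, 28, 35, 28, 28 days apart.
Specifically, the 4th Wednesday of each month.
November 2014 — 4th Wednesday is 2014-11-26.
December 2014 — 4th Wednesday is 2014-12-24.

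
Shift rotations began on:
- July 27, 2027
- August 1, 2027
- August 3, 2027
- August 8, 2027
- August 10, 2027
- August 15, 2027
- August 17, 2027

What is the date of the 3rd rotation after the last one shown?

The gap pattern 5, 2, 5, 2, 5, 2 repeats every 2 events.
These are the Tuesdays and Sundays of each week.
Next Sunday: August 22, 2027.
Next Tuesday: August 24, 2027.
Next Sunday: August 29, 2027.

August 29, 2027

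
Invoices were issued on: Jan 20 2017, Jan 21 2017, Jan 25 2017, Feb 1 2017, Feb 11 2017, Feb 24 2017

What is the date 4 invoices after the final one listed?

May 17 2017

The spacing grows by 3 each time: 1, 4, 7, 10, 13 days.
Next gap: 16 days. Feb 24 2017 + 16 days = Mar 12 2017.
Next gap: 19 days. Mar 12 2017 + 19 days = Mar 31 2017.
Next gap: 22 days. Mar 31 2017 + 22 days = Apr 22 2017.
Next gap: 25 days. Apr 22 2017 + 25 days = May 17 2017.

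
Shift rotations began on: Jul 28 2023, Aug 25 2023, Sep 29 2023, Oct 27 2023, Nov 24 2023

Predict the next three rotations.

Dec 29 2023, Jan 26 2024, Feb 23 2024

All Fridays; the gaps (28, 35, 28, 28) vary with month length.
This is the last Friday of each month.
Last Friday of December 2023: Dec 29 2023.
Last Friday of January 2024: Jan 26 2024.
February 2024 ends with Friday Feb 23 2024.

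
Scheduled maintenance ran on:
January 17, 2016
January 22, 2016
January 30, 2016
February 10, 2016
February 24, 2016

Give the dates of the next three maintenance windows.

Gaps: 5, 8, 11, 14 days — each gap is 3 larger than the previous one.
Next gap: 17 days. February 24, 2016 + 17 days = March 12, 2016.
Next gap: 20 days. March 12, 2016 + 20 days = April 1, 2016.
Next gap: 23 days. April 1, 2016 + 23 days = April 24, 2016.

March 12, 2016; April 1, 2016; April 24, 2016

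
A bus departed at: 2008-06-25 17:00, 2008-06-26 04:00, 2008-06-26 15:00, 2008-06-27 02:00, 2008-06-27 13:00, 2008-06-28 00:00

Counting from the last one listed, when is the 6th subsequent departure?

2008-06-30 18:00

The interval is a steady 11 hours (11, 11, 11, 11, 11).
2008-06-28 00:00 + 11 h = 2008-06-28 11:00.
2008-06-28 11:00 + 11 h = 2008-06-28 22:00.
2008-06-28 22:00 + 11 h = 2008-06-29 09:00.
2008-06-29 09:00 + 11 h = 2008-06-29 20:00.
2008-06-29 20:00 + 11 h = 2008-06-30 07:00.
2008-06-30 07:00 + 11 h = 2008-06-30 18:00.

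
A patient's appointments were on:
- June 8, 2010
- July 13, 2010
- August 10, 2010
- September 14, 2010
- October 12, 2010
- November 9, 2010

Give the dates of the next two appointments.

December 14, 2010; January 11, 2011

All dates are Tuesdays, 35, 28, 35, 28, 28 days apart.
Specifically, the 2nd Tuesday of each month.
December 2010 — 2nd Tuesday is December 14, 2010.
January 2011 — 2nd Tuesday is January 11, 2011.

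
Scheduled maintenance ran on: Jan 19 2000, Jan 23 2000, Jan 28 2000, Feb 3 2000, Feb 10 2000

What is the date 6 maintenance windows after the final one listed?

Intervals are 4, 5, 6, 7 days — an arithmetic progression with common difference 1.
Next gap: 8 days. Feb 10 2000 + 8 days = Feb 18 2000.
Next gap: 9 days. Feb 18 2000 + 9 days = Feb 27 2000.
Next gap: 10 days. Feb 27 2000 + 10 days = Mar 8 2000.
Next gap: 11 days. Mar 8 2000 + 11 days = Mar 19 2000.
Next gap: 12 days. Mar 19 2000 + 12 days = Mar 31 2000.
Next gap: 13 days. Mar 31 2000 + 13 days = Apr 13 2000.

Apr 13 2000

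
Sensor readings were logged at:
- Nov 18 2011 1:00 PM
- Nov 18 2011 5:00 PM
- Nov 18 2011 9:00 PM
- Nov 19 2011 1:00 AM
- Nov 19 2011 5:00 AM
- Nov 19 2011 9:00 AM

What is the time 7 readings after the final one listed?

The interval is a steady 4 hours (4, 4, 4, 4, 4).
Nov 19 2011 9:00 AM + 4 h = Nov 19 2011 1:00 PM.
Nov 19 2011 1:00 PM + 4 h = Nov 19 2011 5:00 PM.
Nov 19 2011 5:00 PM + 4 h = Nov 19 2011 9:00 PM.
Nov 19 2011 9:00 PM + 4 h = Nov 20 2011 1:00 AM.
Nov 20 2011 1:00 AM + 4 h = Nov 20 2011 5:00 AM.
Nov 20 2011 5:00 AM + 4 h = Nov 20 2011 9:00 AM.
Nov 20 2011 9:00 AM + 4 h = Nov 20 2011 1:00 PM.

Nov 20 2011 1:00 PM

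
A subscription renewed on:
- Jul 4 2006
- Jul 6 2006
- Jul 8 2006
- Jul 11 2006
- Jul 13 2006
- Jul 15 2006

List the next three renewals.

Gaps: 2, 2, 3, 2, 2 days — not constant, but cyclic with period 3.
The events fall on every Tuesday, Thursday and Saturday.
Next Tuesday: Jul 18 2006.
The following Thursday is Jul 20 2006.
Next Saturday: Jul 22 2006.

Jul 18 2006, Jul 20 2006, Jul 22 2006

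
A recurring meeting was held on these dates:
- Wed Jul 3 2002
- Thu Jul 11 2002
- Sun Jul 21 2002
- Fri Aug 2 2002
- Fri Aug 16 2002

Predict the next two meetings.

Sun Sep 1 2002, Thu Sep 19 2002

Intervals are 8, 10, 12, 14 days — an arithmetic progression with common difference 2.
Next gap: 16 days. Fri Aug 16 2002 + 16 days = Sun Sep 1 2002.
Next gap: 18 days. Sun Sep 1 2002 + 18 days = Thu Sep 19 2002.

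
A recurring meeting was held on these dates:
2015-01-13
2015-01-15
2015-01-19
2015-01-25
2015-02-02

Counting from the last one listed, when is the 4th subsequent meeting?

Gaps: 2, 4, 6, 8 days — each gap is 2 larger than the previous one.
Next gap: 10 days. 2015-02-02 + 10 days = 2015-02-12.
Next gap: 12 days. 2015-02-12 + 12 days = 2015-02-24.
Next gap: 14 days. 2015-02-24 + 14 days = 2015-03-10.
Next gap: 16 days. 2015-03-10 + 16 days = 2015-03-26.

2015-03-26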